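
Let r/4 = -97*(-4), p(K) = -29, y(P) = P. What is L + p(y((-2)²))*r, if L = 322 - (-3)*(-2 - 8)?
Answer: -44716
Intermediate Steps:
L = 292 (L = 322 - (-3)*(-10) = 322 - 1*30 = 322 - 30 = 292)
r = 1552 (r = 4*(-97*(-4)) = 4*388 = 1552)
L + p(y((-2)²))*r = 292 - 29*1552 = 292 - 45008 = -44716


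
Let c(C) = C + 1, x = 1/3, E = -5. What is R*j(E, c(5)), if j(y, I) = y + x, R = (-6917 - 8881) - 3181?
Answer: 265706/3 ≈ 88569.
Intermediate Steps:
R = -18979 (R = -15798 - 3181 = -18979)
x = ⅓ ≈ 0.33333
c(C) = 1 + C
j(y, I) = ⅓ + y (j(y, I) = y + ⅓ = ⅓ + y)
R*j(E, c(5)) = -18979*(⅓ - 5) = -18979*(-14/3) = 265706/3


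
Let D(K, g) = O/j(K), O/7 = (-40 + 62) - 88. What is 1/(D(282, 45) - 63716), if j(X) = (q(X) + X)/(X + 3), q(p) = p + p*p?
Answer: -13348/850503113 ≈ -1.5694e-5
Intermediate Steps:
q(p) = p + p**2
O = -462 (O = 7*((-40 + 62) - 88) = 7*(22 - 88) = 7*(-66) = -462)
j(X) = (X + X*(1 + X))/(3 + X) (j(X) = (X*(1 + X) + X)/(X + 3) = (X + X*(1 + X))/(3 + X))
D(K, g) = -462*(3 + K)/(K*(2 + K))
1/(D(282, 45) - 63716) = 1/(462*(-3 - 1*282)/(282*(2 + 282)) - 63716) = 1/(462*(1/282)*(-3 - 282)/284 - 63716) = 1/(462*(1/282)*(1/284)*(-285) - 63716) = 1/(-21945/13348 - 63716) = 1/(-850503113/13348) = -13348/850503113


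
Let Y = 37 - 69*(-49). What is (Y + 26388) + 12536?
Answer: 42342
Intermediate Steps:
Y = 3418 (Y = 37 + 3381 = 3418)
(Y + 26388) + 12536 = (3418 + 26388) + 12536 = 29806 + 12536 = 42342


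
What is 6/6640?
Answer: 3/3320 ≈ 0.00090361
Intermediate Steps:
6/6640 = 6*(1/6640) = 3/3320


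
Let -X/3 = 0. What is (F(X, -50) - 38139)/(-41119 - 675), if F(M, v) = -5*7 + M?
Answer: 19087/20897 ≈ 0.91338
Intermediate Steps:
X = 0 (X = -3*0 = 0)
F(M, v) = -35 + M
(F(X, -50) - 38139)/(-41119 - 675) = ((-35 + 0) - 38139)/(-41119 - 675) = (-35 - 38139)/(-41794) = -38174*(-1/41794) = 19087/20897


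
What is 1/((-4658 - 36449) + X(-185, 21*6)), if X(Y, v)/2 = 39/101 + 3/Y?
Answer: -18685/768070471 ≈ -2.4327e-5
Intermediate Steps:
X(Y, v) = 78/101 + 6/Y (X(Y, v) = 2*(39/101 + 3/Y) = 78/101 + 6/Y)
1/((-4658 - 36449) + X(-185, 21*6)) = 1/((-4658 - 36449) + (78/101 + 6/(-185))) = 1/(-41107 + (78/101 + 6*(-1/185))) = 1/(-41107 + (78/101 - 6/185)) = 1/(-41107 + 13824/18685) = 1/(-768070471/18685) = -18685/768070471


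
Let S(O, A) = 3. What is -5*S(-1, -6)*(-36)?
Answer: 540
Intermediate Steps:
-5*S(-1, -6)*(-36) = -5*3*(-36) = -15*(-36) = 540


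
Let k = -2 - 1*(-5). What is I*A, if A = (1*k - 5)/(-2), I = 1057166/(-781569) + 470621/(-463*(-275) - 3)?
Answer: 233222294897/99510928218 ≈ 2.3437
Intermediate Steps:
k = 3 (k = -2 + 5 = 3)
I = 233222294897/99510928218 (I = 1057166*(-1/781569) + 470621/(127325 - 3) = -1057166/781569 + 470621/127322 = 233222294897/99510928218 ≈ 2.3437)
A = 1 (A = (1*3 - 5)/(-2) = (3 - 5)*(-½) = -2*(-½) = 1)
I*A = (233222294897/99510928218)*1 = 233222294897/99510928218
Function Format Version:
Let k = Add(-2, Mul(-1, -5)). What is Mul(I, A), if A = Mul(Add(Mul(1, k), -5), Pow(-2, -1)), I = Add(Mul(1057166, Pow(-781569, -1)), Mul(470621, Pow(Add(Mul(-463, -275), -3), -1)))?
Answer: Rational(233222294897, 99510928218) ≈ 2.3437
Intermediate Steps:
k = 3 (k = Add(-2, 5) = 3)
I = Rational(233222294897, 99510928218) (I = Add(Mul(1057166, Rational(-1, 781569)), Mul(470621, Pow(Add(127325, -3), -1))) = Add(Rational(-1057166, 781569), Mul(470621, Pow(127322, -1))) = Add(Rational(-1057166, 781569), Mul(470621, Rational(1, 127322))) = Add(Rational(-1057166, 781569), Rational(470621, 127322)) = Rational(233222294897, 99510928218) ≈ 2.3437)
A = 1 (A = Mul(Add(Mul(1, 3), -5), Pow(-2, -1)) = Mul(Add(3, -5), Rational(-1, 2)) = Mul(-2, Rational(-1, 2)) = 1)
Mul(I, A) = Mul(Rational(233222294897, 99510928218), 1) = Rational(233222294897, 99510928218)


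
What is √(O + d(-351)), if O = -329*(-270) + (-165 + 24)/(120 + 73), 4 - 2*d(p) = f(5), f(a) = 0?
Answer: √3308875955/193 ≈ 298.05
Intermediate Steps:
d(p) = 2 (d(p) = 2 - ½*0 = 2 + 0 = 2)
O = 17144049/193 (O = 88830 - 141/193 = 17144049/193 ≈ 88829.)
√(O + d(-351)) = √(17144049/193 + 2) = √(17144435/193) = √3308875955/193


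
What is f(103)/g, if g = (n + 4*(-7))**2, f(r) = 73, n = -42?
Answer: 73/4900 ≈ 0.014898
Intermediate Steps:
g = 4900 (g = (-42 + 4*(-7))**2 = (-42 - 28)**2 = (-70)**2 = 4900)
f(103)/g = 73/4900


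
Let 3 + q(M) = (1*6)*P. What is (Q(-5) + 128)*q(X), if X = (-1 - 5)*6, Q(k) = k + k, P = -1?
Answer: -1062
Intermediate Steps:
Q(k) = 2*k
X = -36 (X = -6*6 = -36)
q(M) = -9 (q(M) = -3 + (1*6)*(-1) = -3 + 6*(-1) = -3 - 6 = -9)
(Q(-5) + 128)*q(X) = (2*(-5) + 128)*(-9) = (-10 + 128)*(-9) = 118*(-9) = -1062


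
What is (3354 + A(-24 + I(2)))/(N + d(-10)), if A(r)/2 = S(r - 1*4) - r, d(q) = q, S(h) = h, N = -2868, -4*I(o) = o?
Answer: -1673/1439 ≈ -1.1626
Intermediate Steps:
I(o) = -o/4
A(r) = -8 (A(r) = 2*((r - 1*4) - r) = 2*((r - 4) - r) = 2*((-4 + r) - r) = 2*(-4) = -8)
(3354 + A(-24 + I(2)))/(N + d(-10)) = (3354 - 8)/(-2868 - 10) = 3346/(-2878) = 3346*(-1/2878) = -1673/1439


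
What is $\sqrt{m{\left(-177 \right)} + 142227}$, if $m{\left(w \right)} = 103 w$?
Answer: $2 \sqrt{30999} \approx 352.13$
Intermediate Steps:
$\sqrt{m{\left(-177 \right)} + 142227} = \sqrt{103 \left(-177\right) + 142227} = \sqrt{-18231 + 142227} = \sqrt{123996} = 2 \sqrt{30999}$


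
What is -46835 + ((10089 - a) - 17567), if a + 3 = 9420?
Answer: -63730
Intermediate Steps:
a = 9417 (a = -3 + 9420 = 9417)
-46835 + ((10089 - a) - 17567) = -46835 + ((10089 - 1*9417) - 17567) = -46835 + ((10089 - 9417) - 17567) = -46835 + (672 - 17567) = -46835 - 16895 = -63730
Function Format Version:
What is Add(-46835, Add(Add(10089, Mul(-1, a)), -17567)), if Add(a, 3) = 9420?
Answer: -63730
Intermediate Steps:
a = 9417 (a = Add(-3, 9420) = 9417)
Add(-46835, Add(Add(10089, Mul(-1, a)), -17567)) = Add(-46835, Add(Add(10089, Mul(-1, 9417)), -17567)) = Add(-46835, Add(Add(10089, -9417), -17567)) = Add(-46835, Add(672, -17567)) = Add(-46835, -16895) = -63730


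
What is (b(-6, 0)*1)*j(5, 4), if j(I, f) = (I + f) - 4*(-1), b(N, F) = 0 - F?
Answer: 0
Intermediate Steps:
b(N, F) = -F
j(I, f) = 4 + I + f (j(I, f) = (I + f) + 4 = 4 + I + f)
(b(-6, 0)*1)*j(5, 4) = (-1*0*1)*(4 + 5 + 4) = (0*1)*13 = 0*13 = 0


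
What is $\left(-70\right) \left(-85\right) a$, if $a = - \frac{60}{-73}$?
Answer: $\frac{357000}{73} \approx 4890.4$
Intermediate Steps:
$a = \frac{60}{73}$ ($a = \left(-60\right) \left(- \frac{1}{73}\right) = \frac{60}{73} \approx 0.82192$)
$\left(-70\right) \left(-85\right) a = \left(-70\right) \left(-85\right) \frac{60}{73} = 5950 \cdot \frac{60}{73} = \frac{357000}{73}$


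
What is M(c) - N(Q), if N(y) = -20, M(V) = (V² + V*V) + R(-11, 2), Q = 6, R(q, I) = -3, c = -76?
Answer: 11569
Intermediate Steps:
M(V) = -3 + 2*V² (M(V) = (V² + V*V) - 3 = (V² + V²) - 3 = 2*V² - 3 = -3 + 2*V²)
M(c) - N(Q) = (-3 + 2*(-76)²) - 1*(-20) = (-3 + 2*5776) + 20 = (-3 + 11552) + 20 = 11549 + 20 = 11569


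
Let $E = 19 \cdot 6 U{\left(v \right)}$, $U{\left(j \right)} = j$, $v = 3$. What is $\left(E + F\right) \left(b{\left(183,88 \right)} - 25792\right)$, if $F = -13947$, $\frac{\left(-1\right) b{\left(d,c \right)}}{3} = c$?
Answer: $354491880$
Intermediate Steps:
$b{\left(d,c \right)} = - 3 c$
$E = 342$ ($E = 19 \cdot 6 \cdot 3 = 114 \cdot 3 = 342$)
$\left(E + F\right) \left(b{\left(183,88 \right)} - 25792\right) = \left(342 - 13947\right) \left(\left(-3\right) 88 - 25792\right) = - 13605 \left(-264 - 25792\right) = \left(-13605\right) \left(-26056\right) = 354491880$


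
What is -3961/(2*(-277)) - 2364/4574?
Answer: 8403979/1266998 ≈ 6.6330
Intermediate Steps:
-3961/(2*(-277)) - 2364/4574 = -3961/(-554) - 2364*1/4574 = -3961*(-1/554) - 1182/2287 = 3961/554 - 1182/2287 = 8403979/1266998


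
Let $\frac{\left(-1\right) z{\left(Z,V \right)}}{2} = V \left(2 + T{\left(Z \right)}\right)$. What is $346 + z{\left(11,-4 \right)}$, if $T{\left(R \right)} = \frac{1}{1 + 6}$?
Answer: $\frac{2542}{7} \approx 363.14$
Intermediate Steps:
$T{\left(R \right)} = \frac{1}{7}$
$z{\left(Z,V \right)} = - \frac{30 V}{7}$ ($z{\left(Z,V \right)} = - 2 V \left(2 + \frac{1}{7}\right) = - 2 V \frac{15}{7} = - 2 \frac{15 V}{7} = - \frac{30 V}{7}$)
$346 + z{\left(11,-4 \right)} = 346 - - \frac{120}{7} = 346 + \frac{120}{7} = \frac{2542}{7}$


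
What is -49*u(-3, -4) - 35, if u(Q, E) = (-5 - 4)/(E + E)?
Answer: -721/8 ≈ -90.125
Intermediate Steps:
u(Q, E) = -9/(2*E) (u(Q, E) = -9*1/(2*E) = -9/(2*E))
-49*u(-3, -4) - 35 = -(-441)/(2*(-4)) - 35 = -(-441)*(-1)/(2*4) - 35 = -49*9/8 - 35 = -441/8 - 35 = -721/8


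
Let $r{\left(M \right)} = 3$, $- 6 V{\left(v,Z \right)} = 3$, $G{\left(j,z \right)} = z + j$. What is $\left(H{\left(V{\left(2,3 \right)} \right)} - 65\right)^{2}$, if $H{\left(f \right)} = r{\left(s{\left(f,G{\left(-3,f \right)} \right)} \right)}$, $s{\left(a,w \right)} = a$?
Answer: $3844$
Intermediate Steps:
$G{\left(j,z \right)} = j + z$
$V{\left(v,Z \right)} = - \frac{1}{2}$ ($V{\left(v,Z \right)} = \left(- \frac{1}{6}\right) 3 = - \frac{1}{2}$)
$H{\left(f \right)} = 3$
$\left(H{\left(V{\left(2,3 \right)} \right)} - 65\right)^{2} = \left(3 - 65\right)^{2} = \left(-62\right)^{2} = 3844$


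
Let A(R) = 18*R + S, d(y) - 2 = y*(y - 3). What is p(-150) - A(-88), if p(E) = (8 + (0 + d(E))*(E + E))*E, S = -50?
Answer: 1032840434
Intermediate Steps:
d(y) = 2 + y*(-3 + y) (d(y) = 2 + y*(y - 3) = 2 + y*(-3 + y))
p(E) = E*(8 + 2*E*(2 + E² - 3*E)) (p(E) = (8 + (0 + (2 + E² - 3*E))*(E + E))*E = (8 + (2 + E² - 3*E)*(2*E))*E = (8 + 2*E*(2 + E² - 3*E))*E = E*(8 + 2*E*(2 + E² - 3*E)))
A(R) = -50 + 18*R (A(R) = 18*R - 50 = -50 + 18*R)
p(-150) - A(-88) = 2*(-150)*(4 - 150*(2 + (-150)² - 3*(-150))) - (-50 + 18*(-88)) = 2*(-150)*(4 - 150*(2 + 22500 + 450)) - (-50 - 1584) = 2*(-150)*(4 - 150*22952) - 1*(-1634) = 2*(-150)*(4 - 3442800) + 1634 = 2*(-150)*(-3442796) + 1634 = 1032838800 + 1634 = 1032840434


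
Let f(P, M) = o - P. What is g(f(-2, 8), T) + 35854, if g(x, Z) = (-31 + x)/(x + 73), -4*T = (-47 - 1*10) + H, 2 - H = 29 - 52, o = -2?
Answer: 2617311/73 ≈ 35854.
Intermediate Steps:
f(P, M) = -2 - P
H = 25 (H = 2 - (29 - 52) = 2 - 1*(-23) = 2 + 23 = 25)
T = 8 (T = -((-47 - 1*10) + 25)/4 = -((-47 - 10) + 25)/4 = -(-57 + 25)/4 = -¼*(-32) = 8)
g(x, Z) = (-31 + x)/(73 + x)
g(f(-2, 8), T) + 35854 = (-31 + (-2 - 1*(-2)))/(73 + (-2 - 1*(-2))) + 35854 = (-31 + (-2 + 2))/(73 + (-2 + 2)) + 35854 = (-31 + 0)/(73 + 0) + 35854 = -31/73 + 35854 = 2617311/73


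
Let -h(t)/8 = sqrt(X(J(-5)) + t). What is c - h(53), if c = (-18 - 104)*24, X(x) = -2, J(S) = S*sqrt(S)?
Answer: -2928 + 8*sqrt(51) ≈ -2870.9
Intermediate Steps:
J(S) = S**(3/2)
c = -2928 (c = -122*24 = -2928)
h(t) = -8*sqrt(-2 + t)
c - h(53) = -2928 - (-8)*sqrt(-2 + 53) = -2928 - (-8)*sqrt(51) = -2928 + 8*sqrt(51)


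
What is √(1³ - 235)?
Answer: 3*I*√26 ≈ 15.297*I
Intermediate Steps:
√(1³ - 235) = √(1 - 235) = √(-234) = 3*I*√26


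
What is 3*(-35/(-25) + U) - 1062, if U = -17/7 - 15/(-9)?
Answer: -37103/35 ≈ -1060.1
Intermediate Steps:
U = -16/21 (U = -17*1/7 - 15*(-1/9) = -17/7 + 5/3 = -16/21 ≈ -0.76190)
3*(-35/(-25) + U) - 1062 = 3*(-35/(-25) - 16/21) - 1062 = 3*(-35*(-1/25) - 16/21) - 1062 = 3*(7/5 - 16/21) - 1062 = 3*(67/105) - 1062 = 67/35 - 1062 = -37103/35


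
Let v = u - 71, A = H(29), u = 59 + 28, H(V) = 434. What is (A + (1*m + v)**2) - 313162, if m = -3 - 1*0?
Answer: -312559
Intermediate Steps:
u = 87
A = 434
m = -3 (m = -3 + 0 = -3)
v = 16 (v = 87 - 71 = 16)
(A + (1*m + v)**2) - 313162 = (434 + (1*(-3) + 16)**2) - 313162 = (434 + (-3 + 16)**2) - 313162 = (434 + 13**2) - 313162 = (434 + 169) - 313162 = 603 - 313162 = -312559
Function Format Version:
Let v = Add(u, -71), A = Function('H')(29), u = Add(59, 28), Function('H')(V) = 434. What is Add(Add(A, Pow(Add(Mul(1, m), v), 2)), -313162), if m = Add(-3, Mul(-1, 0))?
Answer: -312559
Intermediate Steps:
u = 87
A = 434
m = -3 (m = Add(-3, 0) = -3)
v = 16 (v = Add(87, -71) = 16)
Add(Add(A, Pow(Add(Mul(1, m), v), 2)), -313162) = Add(Add(434, Pow(Add(Mul(1, -3), 16), 2)), -313162) = Add(Add(434, Pow(Add(-3, 16), 2)), -313162) = Add(Add(434, Pow(13, 2)), -313162) = Add(Add(434, 169), -313162) = Add(603, -313162) = -312559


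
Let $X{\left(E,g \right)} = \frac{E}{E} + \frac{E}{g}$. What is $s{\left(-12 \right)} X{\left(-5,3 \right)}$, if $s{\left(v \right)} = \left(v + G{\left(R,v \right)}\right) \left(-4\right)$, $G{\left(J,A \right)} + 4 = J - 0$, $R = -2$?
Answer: $-48$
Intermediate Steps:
$G{\left(J,A \right)} = -4 + J$ ($G{\left(J,A \right)} = -4 + \left(J - 0\right) = -4 + \left(J + 0\right) = -4 + J$)
$X{\left(E,g \right)} = 1 + \frac{E}{g}$
$s{\left(v \right)} = 24 - 4 v$ ($s{\left(v \right)} = \left(v - 6\right) \left(-4\right) = \left(-6 + v\right) \left(-4\right) = 24 - 4 v$)
$s{\left(-12 \right)} X{\left(-5,3 \right)} = \left(24 - -48\right) \frac{-5 + 3}{3} = \left(24 + 48\right) \frac{1}{3} \left(-2\right) = 72 \left(- \frac{2}{3}\right) = -48$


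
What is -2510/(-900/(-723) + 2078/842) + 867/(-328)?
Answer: -83857410113/123557272 ≈ -678.69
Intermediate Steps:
-2510/(-900/(-723) + 2078/842) + 867/(-328) = -2510/(-900*(-1/723) + 2078*(1/842)) + 867*(-1/328) = -2510/(300/241 + 1039/421) - 867/328 = -2510/376699/101461 - 867/328 = -2510*101461/376699 - 867/328 = -254667110/376699 - 867/328 = -83857410113/123557272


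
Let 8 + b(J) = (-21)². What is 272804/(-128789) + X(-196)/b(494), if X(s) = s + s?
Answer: -168609420/55765637 ≈ -3.0235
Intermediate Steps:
b(J) = 433 (b(J) = -8 + (-21)² = -8 + 441 = 433)
X(s) = 2*s
272804/(-128789) + X(-196)/b(494) = 272804/(-128789) + (2*(-196))/433 = 272804*(-1/128789) - 392*1/433 = -272804/128789 - 392/433 = -168609420/55765637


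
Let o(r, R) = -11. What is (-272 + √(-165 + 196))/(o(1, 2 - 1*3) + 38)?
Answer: -272/27 + √31/27 ≈ -9.8679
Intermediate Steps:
(-272 + √(-165 + 196))/(o(1, 2 - 1*3) + 38) = (-272 + √(-165 + 196))/(-11 + 38) = (-272 + √31)/27 = (-272 + √31)*(1/27) = -272/27 + √31/27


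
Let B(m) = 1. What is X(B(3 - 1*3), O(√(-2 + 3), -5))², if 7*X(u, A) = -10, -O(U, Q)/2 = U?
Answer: 100/49 ≈ 2.0408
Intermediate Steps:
O(U, Q) = -2*U
X(u, A) = -10/7 (X(u, A) = (⅐)*(-10) = -10/7)
X(B(3 - 1*3), O(√(-2 + 3), -5))² = (-10/7)² = 100/49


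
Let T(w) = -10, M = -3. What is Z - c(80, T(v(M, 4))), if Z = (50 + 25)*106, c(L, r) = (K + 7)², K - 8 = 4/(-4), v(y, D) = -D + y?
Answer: 7754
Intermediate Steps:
v(y, D) = y - D
K = 7 (K = 8 + 4/(-4) = 8 + 4*(-¼) = 8 - 1 = 7)
c(L, r) = 196 (c(L, r) = (7 + 7)² = 14² = 196)
Z = 7950 (Z = 75*106 = 7950)
Z - c(80, T(v(M, 4))) = 7950 - 1*196 = 7950 - 196 = 7754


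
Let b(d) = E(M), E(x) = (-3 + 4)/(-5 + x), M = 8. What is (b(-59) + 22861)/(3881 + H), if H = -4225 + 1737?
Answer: 68584/4179 ≈ 16.412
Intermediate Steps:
E(x) = 1/(-5 + x)
H = -2488
b(d) = ⅓ (b(d) = 1/(-5 + 8) = 1/3 = ⅓)
(b(-59) + 22861)/(3881 + H) = (⅓ + 22861)/(3881 - 2488) = (68584/3)/1393 = (68584/3)*(1/1393) = 68584/4179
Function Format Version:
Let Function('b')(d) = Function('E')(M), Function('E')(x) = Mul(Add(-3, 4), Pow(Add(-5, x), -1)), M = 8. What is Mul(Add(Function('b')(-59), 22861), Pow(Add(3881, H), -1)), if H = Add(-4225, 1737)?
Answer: Rational(68584, 4179) ≈ 16.412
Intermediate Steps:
Function('E')(x) = Pow(Add(-5, x), -1) (Function('E')(x) = Mul(1, Pow(Add(-5, x), -1)) = Pow(Add(-5, x), -1))
H = -2488
Function('b')(d) = Rational(1, 3) (Function('b')(d) = Pow(Add(-5, 8), -1) = Pow(3, -1) = Rational(1, 3))
Mul(Add(Function('b')(-59), 22861), Pow(Add(3881, H), -1)) = Mul(Add(Rational(1, 3), 22861), Pow(Add(3881, -2488), -1)) = Mul(Rational(68584, 3), Pow(1393, -1)) = Mul(Rational(68584, 3), Rational(1, 1393)) = Rational(68584, 4179)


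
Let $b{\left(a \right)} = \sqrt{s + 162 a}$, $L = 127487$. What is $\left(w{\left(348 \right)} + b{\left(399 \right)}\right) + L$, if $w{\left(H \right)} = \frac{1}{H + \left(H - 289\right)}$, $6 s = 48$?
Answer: $\frac{51887210}{407} + \sqrt{64646} \approx 1.2774 \cdot 10^{5}$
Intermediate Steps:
$s = 8$ ($s = \frac{1}{6} \cdot 48 = 8$)
$w{\left(H \right)} = \frac{1}{-289 + 2 H}$ ($w{\left(H \right)} = \frac{1}{H + \left(-289 + H\right)} = \frac{1}{-289 + 2 H}$)
$b{\left(a \right)} = \sqrt{8 + 162 a}$
$\left(w{\left(348 \right)} + b{\left(399 \right)}\right) + L = \left(\frac{1}{-289 + 2 \cdot 348} + \sqrt{8 + 162 \cdot 399}\right) + 127487 = \left(\frac{1}{-289 + 696} + \sqrt{8 + 64638}\right) + 127487 = \left(\frac{1}{407} + \sqrt{64646}\right) + 127487 = \frac{51887210}{407} + \sqrt{64646}$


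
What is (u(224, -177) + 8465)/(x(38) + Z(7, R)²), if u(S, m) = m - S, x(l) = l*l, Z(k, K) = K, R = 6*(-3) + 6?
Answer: 2016/397 ≈ 5.0781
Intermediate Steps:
R = -12 (R = -18 + 6 = -12)
x(l) = l²
(u(224, -177) + 8465)/(x(38) + Z(7, R)²) = ((-177 - 1*224) + 8465)/(38² + (-12)²) = ((-177 - 224) + 8465)/(1444 + 144) = (-401 + 8465)/1588 = 8064*(1/1588) = 2016/397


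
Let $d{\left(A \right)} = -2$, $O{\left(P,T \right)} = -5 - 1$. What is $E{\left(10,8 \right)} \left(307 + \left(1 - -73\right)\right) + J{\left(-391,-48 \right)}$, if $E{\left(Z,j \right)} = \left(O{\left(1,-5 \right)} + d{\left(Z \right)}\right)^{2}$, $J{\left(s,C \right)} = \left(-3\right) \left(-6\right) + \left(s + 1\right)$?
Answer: $24012$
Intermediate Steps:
$O{\left(P,T \right)} = -6$
$J{\left(s,C \right)} = 19 + s$ ($J{\left(s,C \right)} = 18 + \left(1 + s\right) = 19 + s$)
$E{\left(Z,j \right)} = 64$ ($E{\left(Z,j \right)} = \left(-6 - 2\right)^{2} = \left(-8\right)^{2} = 64$)
$E{\left(10,8 \right)} \left(307 + \left(1 - -73\right)\right) + J{\left(-391,-48 \right)} = 64 \left(307 + \left(1 - -73\right)\right) + \left(19 - 391\right) = 64 \left(307 + \left(1 + 73\right)\right) - 372 = 64 \left(307 + 74\right) - 372 = 64 \cdot 381 - 372 = 24384 - 372 = 24012$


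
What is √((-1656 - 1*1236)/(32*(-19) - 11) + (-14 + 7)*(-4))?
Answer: 16*√48901/619 ≈ 5.7160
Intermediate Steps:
√((-1656 - 1*1236)/(32*(-19) - 11) + (-14 + 7)*(-4)) = √((-1656 - 1236)/(-608 - 11) - 7*(-4)) = √(-2892/(-619) + 28) = √(-2892*(-1/619) + 28) = √(2892/619 + 28) = √(20224/619) = 16*√48901/619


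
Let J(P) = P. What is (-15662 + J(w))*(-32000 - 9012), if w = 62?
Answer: 639787200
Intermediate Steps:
(-15662 + J(w))*(-32000 - 9012) = (-15662 + 62)*(-32000 - 9012) = -15600*(-41012) = 639787200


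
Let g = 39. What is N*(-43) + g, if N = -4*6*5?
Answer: 5199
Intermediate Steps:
N = -120 (N = -24*5 = -120)
N*(-43) + g = -120*(-43) + 39 = 5160 + 39 = 5199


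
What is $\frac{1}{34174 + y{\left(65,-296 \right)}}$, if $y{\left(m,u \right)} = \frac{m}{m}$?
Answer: $\frac{1}{34175} \approx 2.9261 \cdot 10^{-5}$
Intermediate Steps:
$y{\left(m,u \right)} = 1$
$\frac{1}{34174 + y{\left(65,-296 \right)}} = \frac{1}{34174 + 1} = \frac{1}{34175}$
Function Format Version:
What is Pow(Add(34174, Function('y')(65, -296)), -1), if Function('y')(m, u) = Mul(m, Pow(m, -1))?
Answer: Rational(1, 34175) ≈ 2.9261e-5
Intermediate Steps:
Function('y')(m, u) = 1
Pow(Add(34174, Function('y')(65, -296)), -1) = Pow(Add(34174, 1), -1) = Pow(34175, -1) = Rational(1, 34175)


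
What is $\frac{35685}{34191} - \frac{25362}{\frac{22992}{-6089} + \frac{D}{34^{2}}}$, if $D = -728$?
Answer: $\frac{84790138678294}{14726606957} \approx 5757.6$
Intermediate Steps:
$\frac{35685}{34191} - \frac{25362}{\frac{22992}{-6089} + \frac{D}{34^{2}}} = \frac{35685}{34191} - \frac{25362}{\frac{22992}{-6089} - \frac{728}{34^{2}}} = 35685 \cdot \frac{1}{34191} - \frac{25362}{22992 \left(- \frac{1}{6089}\right) - \frac{728}{1156}} = \frac{3965}{3799} - \frac{25362}{- \frac{22992}{6089} - \frac{182}{289}} = \frac{3965}{3799} - \frac{25362}{- \frac{7752886}{1759721}} = \frac{3965}{3799} - - \frac{22315022001}{3876443} = \frac{3965}{3799} + \frac{22315022001}{3876443} = \frac{84790138678294}{14726606957}$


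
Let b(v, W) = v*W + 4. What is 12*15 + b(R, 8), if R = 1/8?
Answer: 185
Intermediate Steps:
R = ⅛ ≈ 0.12500
b(v, W) = 4 + W*v (b(v, W) = W*v + 4 = 4 + W*v)
12*15 + b(R, 8) = 12*15 + (4 + 8*(⅛)) = 180 + (4 + 1) = 180 + 5 = 185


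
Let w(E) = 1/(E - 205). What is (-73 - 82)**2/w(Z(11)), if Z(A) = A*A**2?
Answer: 27052150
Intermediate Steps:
Z(A) = A**3
w(E) = 1/(-205 + E)
(-73 - 82)**2/w(Z(11)) = (-73 - 82)**2/(1/(-205 + 11**3)) = (-155)**2/(1/(-205 + 1331)) = 24025/(1/1126) = 24025*1126 = 27052150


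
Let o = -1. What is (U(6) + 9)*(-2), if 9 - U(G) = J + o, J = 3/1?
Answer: -32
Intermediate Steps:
J = 3 (J = 3*1 = 3)
U(G) = 7 (U(G) = 9 - (3 - 1) = 9 - 1*2 = 9 - 2 = 7)
(U(6) + 9)*(-2) = (7 + 9)*(-2) = 16*(-2) = -32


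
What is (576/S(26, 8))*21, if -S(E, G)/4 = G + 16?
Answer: -126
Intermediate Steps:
S(E, G) = -64 - 4*G (S(E, G) = -4*(G + 16) = -4*(16 + G) = -64 - 4*G)
(576/S(26, 8))*21 = (576/(-64 - 4*8))*21 = (576/(-64 - 32))*21 = (576/(-96))*21 = (576*(-1/96))*21 = -6*21 = -126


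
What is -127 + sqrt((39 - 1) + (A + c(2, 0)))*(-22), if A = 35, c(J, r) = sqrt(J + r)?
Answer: -127 - 22*sqrt(73 + sqrt(2)) ≈ -316.78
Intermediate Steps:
-127 + sqrt((39 - 1) + (A + c(2, 0)))*(-22) = -127 + sqrt((39 - 1) + (35 + sqrt(2 + 0)))*(-22) = -127 + sqrt(38 + (35 + sqrt(2)))*(-22) = -127 + sqrt(73 + sqrt(2))*(-22) = -127 - 22*sqrt(73 + sqrt(2))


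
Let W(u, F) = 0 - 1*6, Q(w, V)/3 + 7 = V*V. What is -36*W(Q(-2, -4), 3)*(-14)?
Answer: -3024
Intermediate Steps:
Q(w, V) = -21 + 3*V² (Q(w, V) = -21 + 3*(V*V) = -21 + 3*V²)
W(u, F) = -6 (W(u, F) = 0 - 6 = -6)
-36*W(Q(-2, -4), 3)*(-14) = -36*(-6)*(-14) = 216*(-14) = -3024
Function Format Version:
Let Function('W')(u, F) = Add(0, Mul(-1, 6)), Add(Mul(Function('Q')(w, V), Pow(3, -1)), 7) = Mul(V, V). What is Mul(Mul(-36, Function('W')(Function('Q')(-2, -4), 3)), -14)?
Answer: -3024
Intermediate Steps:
Function('Q')(w, V) = Add(-21, Mul(3, Pow(V, 2))) (Function('Q')(w, V) = Add(-21, Mul(3, Mul(V, V))) = Add(-21, Mul(3, Pow(V, 2))))
Function('W')(u, F) = -6 (Function('W')(u, F) = Add(0, -6) = -6)
Mul(Mul(-36, Function('W')(Function('Q')(-2, -4), 3)), -14) = Mul(Mul(-36, -6), -14) = Mul(216, -14) = -3024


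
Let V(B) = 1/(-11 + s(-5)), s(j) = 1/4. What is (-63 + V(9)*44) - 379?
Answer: -19182/43 ≈ -446.09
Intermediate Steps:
s(j) = 1/4
V(B) = -4/43 (V(B) = 1/(-11 + 1/4) = 1/(-43/4) = -4/43)
(-63 + V(9)*44) - 379 = (-63 - 4/43*44) - 379 = (-63 - 176/43) - 379 = -2885/43 - 379 = -19182/43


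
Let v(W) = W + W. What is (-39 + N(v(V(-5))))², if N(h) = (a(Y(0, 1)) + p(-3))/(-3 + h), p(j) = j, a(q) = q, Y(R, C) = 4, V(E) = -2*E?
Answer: 438244/289 ≈ 1516.4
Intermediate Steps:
v(W) = 2*W
N(h) = 1/(-3 + h) (N(h) = (4 - 3)/(-3 + h) = 1/(-3 + h))
(-39 + N(v(V(-5))))² = (-39 + 1/(-3 + 2*(-2*(-5))))² = (-39 + 1/(-3 + 2*10))² = (-39 + 1/(-3 + 20))² = (-39 + 1/17)² = (-662/17)² = 438244/289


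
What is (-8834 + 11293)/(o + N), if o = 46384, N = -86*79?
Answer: 2459/39590 ≈ 0.062112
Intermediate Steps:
N = -6794
(-8834 + 11293)/(o + N) = (-8834 + 11293)/(46384 - 6794) = 2459/39590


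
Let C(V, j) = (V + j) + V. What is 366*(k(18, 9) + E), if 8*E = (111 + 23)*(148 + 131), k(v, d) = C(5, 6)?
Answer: 3432531/2 ≈ 1.7163e+6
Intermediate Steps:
C(V, j) = j + 2*V
k(v, d) = 16 (k(v, d) = 6 + 2*5 = 6 + 10 = 16)
E = 18693/4 (E = ((111 + 23)*(148 + 131))/8 = (134*279)/8 = (⅛)*37386 = 18693/4 ≈ 4673.3)
366*(k(18, 9) + E) = 366*(16 + 18693/4) = 366*(18757/4) = 3432531/2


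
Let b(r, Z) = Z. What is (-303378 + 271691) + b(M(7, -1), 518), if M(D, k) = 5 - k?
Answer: -31169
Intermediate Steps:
(-303378 + 271691) + b(M(7, -1), 518) = (-303378 + 271691) + 518 = -31687 + 518 = -31169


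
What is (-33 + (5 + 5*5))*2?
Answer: -6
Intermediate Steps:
(-33 + (5 + 5*5))*2 = (-33 + (5 + 25))*2 = (-33 + 30)*2 = -3*2 = -6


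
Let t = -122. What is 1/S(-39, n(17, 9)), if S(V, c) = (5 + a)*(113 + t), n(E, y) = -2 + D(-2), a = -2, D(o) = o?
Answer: -1/27 ≈ -0.037037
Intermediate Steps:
n(E, y) = -4 (n(E, y) = -2 - 2 = -4)
S(V, c) = -27 (S(V, c) = (5 - 2)*(113 - 122) = 3*(-9) = -27)
1/S(-39, n(17, 9)) = 1/(-27) = -1/27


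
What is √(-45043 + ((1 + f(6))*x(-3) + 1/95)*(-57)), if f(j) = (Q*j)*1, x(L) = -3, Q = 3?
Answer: I*√1044865/5 ≈ 204.44*I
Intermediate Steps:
f(j) = 3*j (f(j) = (3*j)*1 = 3*j)
√(-45043 + ((1 + f(6))*x(-3) + 1/95)*(-57)) = √(-45043 + ((1 + 3*6)*(-3) + 1/95)*(-57)) = √(-45043 + ((1 + 18)*(-3) + 1/95)*(-57)) = √(-45043 + (19*(-3) + 1/95)*(-57)) = √(-45043 + (-57 + 1/95)*(-57)) = √(-45043 - 5414/95*(-57)) = √(-45043 + 16242/5) = √(-208973/5) = I*√1044865/5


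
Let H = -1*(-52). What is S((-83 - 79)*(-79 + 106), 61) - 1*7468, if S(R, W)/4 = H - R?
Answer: 10236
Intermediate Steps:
H = 52
S(R, W) = 208 - 4*R (S(R, W) = 4*(52 - R) = 208 - 4*R)
S((-83 - 79)*(-79 + 106), 61) - 1*7468 = (208 - 4*(-83 - 79)*(-79 + 106)) - 1*7468 = (208 - (-648)*27) - 7468 = (208 - 4*(-4374)) - 7468 = (208 + 17496) - 7468 = 17704 - 7468 = 10236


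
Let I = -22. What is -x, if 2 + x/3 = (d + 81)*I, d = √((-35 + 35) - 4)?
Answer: 5352 + 132*I ≈ 5352.0 + 132.0*I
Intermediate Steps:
d = 2*I (d = √(0 - 4) = √(-4) = 2*I ≈ 2.0*I)
x = -5352 - 132*I (x = -6 + 3*((2*I + 81)*(-22)) = -6 + 3*((81 + 2*I)*(-22)) = -6 + 3*(-1782 - 44*I) = -6 + (-5346 - 132*I) = -5352 - 132*I ≈ -5352.0 - 132.0*I)
-x = -(-5352 - 132*I) = 5352 + 132*I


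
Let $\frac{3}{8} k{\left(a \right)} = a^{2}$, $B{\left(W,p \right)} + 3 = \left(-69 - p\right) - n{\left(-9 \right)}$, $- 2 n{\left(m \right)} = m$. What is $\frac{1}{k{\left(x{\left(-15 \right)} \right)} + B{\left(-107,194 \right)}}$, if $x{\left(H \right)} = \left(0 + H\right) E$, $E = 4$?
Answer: $\frac{2}{18659} \approx 0.00010719$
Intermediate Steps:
$n{\left(m \right)} = - \frac{m}{2}$
$B{\left(W,p \right)} = - \frac{153}{2} - p$ ($B{\left(W,p \right)} = -3 - \left(69 + \frac{9}{2} + p\right) = -3 - \left(\frac{147}{2} + p\right) = - \frac{153}{2} - p$)
$x{\left(H \right)} = 4 H$ ($x{\left(H \right)} = \left(0 + H\right) 4 = H 4 = 4 H$)
$k{\left(a \right)} = \frac{8 a^{2}}{3}$
$\frac{1}{k{\left(x{\left(-15 \right)} \right)} + B{\left(-107,194 \right)}} = \frac{1}{\frac{8 \left(4 \left(-15\right)\right)^{2}}{3} - \frac{541}{2}} = \frac{1}{\frac{8 \left(-60\right)^{2}}{3} - \frac{541}{2}} = \frac{1}{\frac{8}{3} \cdot 3600 - \frac{541}{2}} = \frac{1}{9600 - \frac{541}{2}} = \frac{1}{\frac{18659}{2}} = \frac{2}{18659}$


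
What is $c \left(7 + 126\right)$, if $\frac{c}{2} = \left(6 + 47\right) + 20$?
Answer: $19418$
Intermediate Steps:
$c = 146$ ($c = 2 \left(\left(6 + 47\right) + 20\right) = 2 \left(53 + 20\right) = 2 \cdot 73 = 146$)
$c \left(7 + 126\right) = 146 \left(7 + 126\right) = 146 \cdot 133 = 19418$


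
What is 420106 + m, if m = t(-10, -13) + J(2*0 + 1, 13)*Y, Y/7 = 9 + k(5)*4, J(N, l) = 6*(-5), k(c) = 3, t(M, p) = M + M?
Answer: 415676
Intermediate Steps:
t(M, p) = 2*M
J(N, l) = -30
Y = 147 (Y = 7*(9 + 3*4) = 7*(9 + 12) = 7*21 = 147)
m = -4430 (m = 2*(-10) - 30*147 = -20 - 4410 = -4430)
420106 + m = 420106 - 4430 = 415676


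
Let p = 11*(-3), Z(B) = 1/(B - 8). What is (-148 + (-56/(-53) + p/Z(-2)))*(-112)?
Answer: -1086624/53 ≈ -20502.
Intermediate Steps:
Z(B) = 1/(-8 + B)
p = -33
(-148 + (-56/(-53) + p/Z(-2)))*(-112) = (-148 + (-56/(-53) - 33/(1/(-8 - 2))))*(-112) = (-148 + (-56*(-1/53) - 33/(1/(-10))))*(-112) = (-148 + (56/53 - 33/(-⅒)))*(-112) = (-148 + (56/53 - 33*(-10)))*(-112) = (-148 + (56/53 + 330))*(-112) = (-148 + 17546/53)*(-112) = (9702/53)*(-112) = -1086624/53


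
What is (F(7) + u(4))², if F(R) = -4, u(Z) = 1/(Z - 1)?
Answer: 121/9 ≈ 13.444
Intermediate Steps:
u(Z) = 1/(-1 + Z)
(F(7) + u(4))² = (-4 + 1/(-1 + 4))² = (-4 + 1/3)² = (-4 + ⅓)² = (-11/3)² = 121/9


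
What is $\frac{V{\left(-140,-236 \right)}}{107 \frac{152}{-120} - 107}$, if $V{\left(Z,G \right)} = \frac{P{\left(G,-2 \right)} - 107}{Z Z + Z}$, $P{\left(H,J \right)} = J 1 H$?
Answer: $- \frac{1095}{14159096} \approx -7.7335 \cdot 10^{-5}$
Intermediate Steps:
$P{\left(H,J \right)} = H J$ ($P{\left(H,J \right)} = J H = H J$)
$V{\left(Z,G \right)} = \frac{-107 - 2 G}{Z + Z^{2}}$ ($V{\left(Z,G \right)} = \frac{G \left(-2\right) - 107}{Z Z + Z} = \frac{- 2 G - 107}{Z^{2} + Z} = \frac{-107 - 2 G}{Z + Z^{2}}$)
$\frac{V{\left(-140,-236 \right)}}{107 \frac{152}{-120} - 107} = \frac{\frac{1}{-140} \frac{1}{1 - 140} \left(-107 - -472\right)}{107 \frac{152}{-120} - 107} = \frac{\left(- \frac{1}{140}\right) \frac{1}{-139} \left(-107 + 472\right)}{107 \cdot 152 \left(- \frac{1}{120}\right) - 107} = \frac{\left(- \frac{1}{140}\right) \left(- \frac{1}{139}\right) 365}{107 \left(- \frac{19}{15}\right) - 107} = \frac{73}{3892 \left(- \frac{2033}{15} - 107\right)} = \frac{73}{3892 \left(- \frac{3638}{15}\right)} = \frac{73}{3892} \left(- \frac{15}{3638}\right) = - \frac{1095}{14159096}$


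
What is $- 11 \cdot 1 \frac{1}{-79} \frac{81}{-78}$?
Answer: $- \frac{297}{2054} \approx -0.1446$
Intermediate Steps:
$- 11 \cdot 1 \frac{1}{-79} \frac{81}{-78} = - 11 \cdot 1 \left(- \frac{1}{79}\right) 81 \left(- \frac{1}{78}\right) = \left(-11\right) \left(- \frac{1}{79}\right) \left(- \frac{27}{26}\right) = \frac{11}{79} \left(- \frac{27}{26}\right) = - \frac{297}{2054}$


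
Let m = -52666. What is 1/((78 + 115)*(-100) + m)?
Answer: -1/71966 ≈ -1.3895e-5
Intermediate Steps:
1/((78 + 115)*(-100) + m) = 1/((78 + 115)*(-100) - 52666) = 1/(193*(-100) - 52666) = 1/(-19300 - 52666) = 1/(-71966) = -1/71966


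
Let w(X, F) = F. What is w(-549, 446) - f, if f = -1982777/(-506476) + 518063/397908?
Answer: 1586275192469/3598765218 ≈ 440.78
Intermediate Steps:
f = 18774094759/3598765218 (f = -1982777*(-1/506476) + 518063*(1/397908) = 1982777/506476 + 74009/56844 = 18774094759/3598765218 ≈ 5.2168)
w(-549, 446) - f = 446 - 1*18774094759/3598765218 = 446 - 18774094759/3598765218 = 1586275192469/3598765218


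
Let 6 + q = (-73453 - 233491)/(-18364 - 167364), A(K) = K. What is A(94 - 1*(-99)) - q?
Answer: 286351/1451 ≈ 197.35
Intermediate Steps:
q = -6308/1451 (q = -6 + (-73453 - 233491)/(-18364 - 167364) = -6 - 306944/(-185728) = -6 - 306944*(-1/185728) = -6 + 2398/1451 = -6308/1451 ≈ -4.3473)
A(94 - 1*(-99)) - q = (94 - 1*(-99)) - 1*(-6308/1451) = (94 + 99) + 6308/1451 = 193 + 6308/1451 = 286351/1451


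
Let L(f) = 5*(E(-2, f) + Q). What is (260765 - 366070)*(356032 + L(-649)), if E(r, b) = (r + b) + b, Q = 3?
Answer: -36809046835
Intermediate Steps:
E(r, b) = r + 2*b (E(r, b) = (b + r) + b = r + 2*b)
L(f) = 5 + 10*f (L(f) = 5*((-2 + 2*f) + 3) = 5*(1 + 2*f) = 5 + 10*f)
(260765 - 366070)*(356032 + L(-649)) = (260765 - 366070)*(356032 + (5 + 10*(-649))) = -105305*(356032 + (5 - 6490)) = -105305*(356032 - 6485) = -105305*349547 = -36809046835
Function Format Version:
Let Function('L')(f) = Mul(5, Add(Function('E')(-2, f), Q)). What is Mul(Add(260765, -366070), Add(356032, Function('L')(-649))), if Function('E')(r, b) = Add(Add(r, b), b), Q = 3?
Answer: -36809046835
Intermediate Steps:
Function('E')(r, b) = Add(r, Mul(2, b)) (Function('E')(r, b) = Add(Add(b, r), b) = Add(r, Mul(2, b)))
Function('L')(f) = Add(5, Mul(10, f)) (Function('L')(f) = Mul(5, Add(Add(-2, Mul(2, f)), 3)) = Mul(5, Add(1, Mul(2, f))) = Add(5, Mul(10, f)))
Mul(Add(260765, -366070), Add(356032, Function('L')(-649))) = Mul(Add(260765, -366070), Add(356032, Add(5, Mul(10, -649)))) = Mul(-105305, Add(356032, Add(5, -6490))) = Mul(-105305, Add(356032, -6485)) = Mul(-105305, 349547) = -36809046835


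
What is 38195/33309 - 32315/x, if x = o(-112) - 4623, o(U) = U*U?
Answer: -773837740/263840589 ≈ -2.9330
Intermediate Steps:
o(U) = U**2
x = 7921 (x = (-112)**2 - 4623 = 12544 - 4623 = 7921)
38195/33309 - 32315/x = 38195/33309 - 32315/7921 = -773837740/263840589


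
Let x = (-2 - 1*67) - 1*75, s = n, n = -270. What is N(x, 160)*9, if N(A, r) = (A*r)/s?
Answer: 768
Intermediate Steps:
s = -270
x = -144 (x = (-2 - 67) - 75 = -69 - 75 = -144)
N(A, r) = -A*r/270 (N(A, r) = (A*r)/(-270) = (A*r)*(-1/270) = -A*r/270)
N(x, 160)*9 = -1/270*(-144)*160*9 = (256/3)*9 = 768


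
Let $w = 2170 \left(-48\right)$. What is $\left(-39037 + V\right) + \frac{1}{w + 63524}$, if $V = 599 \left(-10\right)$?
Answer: $- \frac{1829717173}{40636} \approx -45027.0$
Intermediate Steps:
$V = -5990$
$w = -104160$
$\left(-39037 + V\right) + \frac{1}{w + 63524} = \left(-39037 - 5990\right) + \frac{1}{-104160 + 63524} = -45027 + \frac{1}{-40636} = -45027 - \frac{1}{40636} = - \frac{1829717173}{40636}$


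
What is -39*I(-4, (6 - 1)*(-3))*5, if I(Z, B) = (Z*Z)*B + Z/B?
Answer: 46748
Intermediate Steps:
I(Z, B) = B*Z² + Z/B (I(Z, B) = Z²*B + Z/B = B*Z² + Z/B)
-39*I(-4, (6 - 1)*(-3))*5 = -39*(((6 - 1)*(-3))*(-4)² - 4*(-1/(3*(6 - 1))))*5 = -39*((5*(-3))*16 - 4/(5*(-3)))*5 = -39*(-15*16 - 4/(-15))*5 = -39*(-240 - 4*(-1/15))*5 = -39*(-240 + 4/15)*5 = -39*(-3596/15)*5 = (46748/5)*5 = 46748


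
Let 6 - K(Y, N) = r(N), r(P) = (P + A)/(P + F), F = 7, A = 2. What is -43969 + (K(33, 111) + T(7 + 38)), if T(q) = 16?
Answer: -5185859/118 ≈ -43948.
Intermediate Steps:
r(P) = (2 + P)/(7 + P) (r(P) = (P + 2)/(P + 7) = (2 + P)/(7 + P))
K(Y, N) = 6 - (2 + N)/(7 + N)
-43969 + (K(33, 111) + T(7 + 38)) = -43969 + (5*(8 + 111)/(7 + 111) + 16) = -43969 + (5*119/118 + 16) = -43969 + (5*(1/118)*119 + 16) = -43969 + (595/118 + 16) = -43969 + 2483/118 = -5185859/118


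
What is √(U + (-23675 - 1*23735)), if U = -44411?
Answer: I*√91821 ≈ 303.02*I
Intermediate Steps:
√(U + (-23675 - 1*23735)) = √(-44411 + (-23675 - 1*23735)) = √(-44411 + (-23675 - 23735)) = √(-44411 - 47410) = √(-91821) = I*√91821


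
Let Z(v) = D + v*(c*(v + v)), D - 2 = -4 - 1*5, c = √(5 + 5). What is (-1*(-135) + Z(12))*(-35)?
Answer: -4480 - 10080*√10 ≈ -36356.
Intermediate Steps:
c = √10 ≈ 3.1623
D = -7 (D = 2 + (-4 - 1*5) = 2 + (-4 - 5) = 2 - 9 = -7)
Z(v) = -7 + 2*√10*v² (Z(v) = -7 + v*(√10*(v + v)) = -7 + v*(√10*(2*v)) = -7 + v*(2*v*√10) = -7 + 2*√10*v²)
(-1*(-135) + Z(12))*(-35) = (-1*(-135) + (-7 + 2*√10*12²))*(-35) = (135 + (-7 + 2*√10*144))*(-35) = (135 + (-7 + 288*√10))*(-35) = (128 + 288*√10)*(-35) = -4480 - 10080*√10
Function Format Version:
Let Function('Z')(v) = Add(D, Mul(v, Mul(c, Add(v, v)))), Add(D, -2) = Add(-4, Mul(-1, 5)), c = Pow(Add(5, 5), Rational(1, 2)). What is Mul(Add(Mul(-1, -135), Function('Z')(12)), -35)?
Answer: Add(-4480, Mul(-10080, Pow(10, Rational(1, 2)))) ≈ -36356.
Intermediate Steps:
c = Pow(10, Rational(1, 2)) ≈ 3.1623
D = -7 (D = Add(2, Add(-4, Mul(-1, 5))) = Add(2, Add(-4, -5)) = Add(2, -9) = -7)
Function('Z')(v) = Add(-7, Mul(2, Pow(10, Rational(1, 2)), Pow(v, 2))) (Function('Z')(v) = Add(-7, Mul(v, Mul(Pow(10, Rational(1, 2)), Add(v, v)))) = Add(-7, Mul(v, Mul(Pow(10, Rational(1, 2)), Mul(2, v)))) = Add(-7, Mul(v, Mul(2, v, Pow(10, Rational(1, 2))))) = Add(-7, Mul(2, Pow(10, Rational(1, 2)), Pow(v, 2))))
Mul(Add(Mul(-1, -135), Function('Z')(12)), -35) = Mul(Add(Mul(-1, -135), Add(-7, Mul(2, Pow(10, Rational(1, 2)), Pow(12, 2)))), -35) = Mul(Add(135, Add(-7, Mul(2, Pow(10, Rational(1, 2)), 144))), -35) = Mul(Add(135, Add(-7, Mul(288, Pow(10, Rational(1, 2))))), -35) = Mul(Add(128, Mul(288, Pow(10, Rational(1, 2)))), -35) = Add(-4480, Mul(-10080, Pow(10, Rational(1, 2))))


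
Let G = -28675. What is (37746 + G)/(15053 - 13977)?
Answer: 9071/1076 ≈ 8.4303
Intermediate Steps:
(37746 + G)/(15053 - 13977) = (37746 - 28675)/(15053 - 13977) = 9071/1076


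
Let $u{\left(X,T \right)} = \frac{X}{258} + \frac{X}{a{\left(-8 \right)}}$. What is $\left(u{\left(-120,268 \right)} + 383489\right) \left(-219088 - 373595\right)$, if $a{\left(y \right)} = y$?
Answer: $- \frac{9773729099316}{43} \approx -2.273 \cdot 10^{11}$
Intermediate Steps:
$u{\left(X,T \right)} = - \frac{125 X}{1032}$ ($u{\left(X,T \right)} = \frac{X}{258} + \frac{X}{-8} = X \frac{1}{258} + X \left(- \frac{1}{8}\right) = \frac{X}{258} - \frac{X}{8} = - \frac{125 X}{1032}$)
$\left(u{\left(-120,268 \right)} + 383489\right) \left(-219088 - 373595\right) = \left(\left(- \frac{125}{1032}\right) \left(-120\right) + 383489\right) \left(-219088 - 373595\right) = \left(\frac{625}{43} + 383489\right) \left(-592683\right) = \frac{16490652}{43} \left(-592683\right) = - \frac{9773729099316}{43}$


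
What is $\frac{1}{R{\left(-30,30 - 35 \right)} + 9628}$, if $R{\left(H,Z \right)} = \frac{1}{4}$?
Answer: $\frac{4}{38513} \approx 0.00010386$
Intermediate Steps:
$R{\left(H,Z \right)} = \frac{1}{4}$
$\frac{1}{R{\left(-30,30 - 35 \right)} + 9628} = \frac{1}{\frac{1}{4} + 9628} = \frac{1}{\frac{38513}{4}} = \frac{4}{38513}$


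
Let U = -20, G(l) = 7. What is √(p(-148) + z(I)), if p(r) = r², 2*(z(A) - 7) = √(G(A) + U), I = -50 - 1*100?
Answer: √(87644 + 2*I*√13)/2 ≈ 148.02 + 0.0060895*I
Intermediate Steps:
I = -150 (I = -50 - 100 = -150)
z(A) = 7 + I*√13/2 (z(A) = 7 + √(7 - 20)/2 = 7 + √(-13)/2 = 7 + (I*√13)/2 = 7 + I*√13/2)
√(p(-148) + z(I)) = √((-148)² + (7 + I*√13/2)) = √(21904 + (7 + I*√13/2)) = √(21911 + I*√13/2)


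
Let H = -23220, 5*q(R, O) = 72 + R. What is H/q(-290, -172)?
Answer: 58050/109 ≈ 532.57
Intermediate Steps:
q(R, O) = 72/5 + R/5 (q(R, O) = (72 + R)/5 = 72/5 + R/5)
H/q(-290, -172) = -23220/(72/5 + (⅕)*(-290)) = -23220/(72/5 - 58) = -23220/(-218/5) = -23220*(-5/218) = 58050/109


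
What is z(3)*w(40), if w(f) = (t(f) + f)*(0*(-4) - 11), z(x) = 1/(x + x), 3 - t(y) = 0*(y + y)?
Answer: -473/6 ≈ -78.833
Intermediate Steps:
t(y) = 3 (t(y) = 3 - 0*(y + y) = 3 - 0*2*y = 3 - 1*0 = 3 + 0 = 3)
z(x) = 1/(2*x)
w(f) = -33 - 11*f (w(f) = (3 + f)*(0*(-4) - 11) = (3 + f)*(0 - 11) = (3 + f)*(-11) = -33 - 11*f)
z(3)*w(40) = ((½)/3)*(-33 - 11*40) = ((½)*(⅓))*(-33 - 440) = (⅙)*(-473) = -473/6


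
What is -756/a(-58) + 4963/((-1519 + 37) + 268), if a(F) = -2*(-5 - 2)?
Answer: -70519/1214 ≈ -58.088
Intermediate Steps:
a(F) = 14 (a(F) = -2*(-7) = 14)
-756/a(-58) + 4963/((-1519 + 37) + 268) = -756/14 + 4963/((-1519 + 37) + 268) = -756*1/14 + 4963/(-1482 + 268) = -54 + 4963/(-1214) = -54 + 4963*(-1/1214) = -54 - 4963/1214 = -70519/1214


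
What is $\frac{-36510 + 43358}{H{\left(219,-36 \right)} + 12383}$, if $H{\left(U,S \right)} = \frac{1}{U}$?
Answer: $\frac{749856}{1355939} \approx 0.55302$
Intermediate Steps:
$\frac{-36510 + 43358}{H{\left(219,-36 \right)} + 12383} = \frac{-36510 + 43358}{\frac{1}{219} + 12383} = \frac{6848}{\frac{1}{219} + 12383} = \frac{6848}{\frac{2711878}{219}} = 6848 \cdot \frac{219}{2711878} = \frac{749856}{1355939}$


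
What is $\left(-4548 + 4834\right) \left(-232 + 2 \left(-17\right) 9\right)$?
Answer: $-153868$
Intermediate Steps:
$\left(-4548 + 4834\right) \left(-232 + 2 \left(-17\right) 9\right) = 286 \left(-232 - 306\right) = 286 \left(-538\right) = -153868$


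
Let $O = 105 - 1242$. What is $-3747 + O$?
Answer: $-4884$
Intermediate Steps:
$O = -1137$ ($O = 105 - 1242 = -1137$)
$-3747 + O = -3747 - 1137 = -4884$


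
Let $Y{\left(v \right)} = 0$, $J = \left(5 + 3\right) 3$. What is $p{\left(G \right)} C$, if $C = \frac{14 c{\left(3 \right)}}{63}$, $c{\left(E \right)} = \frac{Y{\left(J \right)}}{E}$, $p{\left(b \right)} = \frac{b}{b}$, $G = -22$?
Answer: $0$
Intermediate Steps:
$p{\left(b \right)} = 1$
$J = 24$ ($J = 8 \cdot 3 = 24$)
$c{\left(E \right)} = 0$ ($c{\left(E \right)} = \frac{0}{E} = 0$)
$C = 0$ ($C = \frac{14 \cdot 0}{63} = 0 \cdot \frac{1}{63} = 0$)
$p{\left(G \right)} C = 1 \cdot 0 = 0$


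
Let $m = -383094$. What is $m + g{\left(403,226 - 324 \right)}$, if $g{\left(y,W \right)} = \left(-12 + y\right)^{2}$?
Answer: $-230213$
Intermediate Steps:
$m + g{\left(403,226 - 324 \right)} = -383094 + \left(-12 + 403\right)^{2} = -383094 + 391^{2} = -383094 + 152881 = -230213$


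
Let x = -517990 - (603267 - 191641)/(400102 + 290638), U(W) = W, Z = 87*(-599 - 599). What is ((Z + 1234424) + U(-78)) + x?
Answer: 211411132287/345370 ≈ 6.1213e+5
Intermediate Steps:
Z = -104226 (Z = 87*(-1198) = -104226)
x = -178898412113/345370 (x = -517990 - 411626/690740 = -517990 - 1*205813/345370 = -517990 - 205813/345370 = -178898412113/345370 ≈ -5.1799e+5)
((Z + 1234424) + U(-78)) + x = ((-104226 + 1234424) - 78) - 178898412113/345370 = (1130198 - 78) - 178898412113/345370 = 1130120 - 178898412113/345370 = 211411132287/345370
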